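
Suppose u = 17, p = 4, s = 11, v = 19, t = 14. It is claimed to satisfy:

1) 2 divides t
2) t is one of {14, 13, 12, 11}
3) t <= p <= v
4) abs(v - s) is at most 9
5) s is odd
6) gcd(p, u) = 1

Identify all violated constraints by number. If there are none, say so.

Constraint 3 does not hold.

1) 14 / 2 = 7, so 2 divides 14  ✔
2) t = 14 is in {14, 13, 12, 11}  ✔
3) values 14, 4, 19; t = 14 is not <= p = 4  ✘
4) abs(19 - 11) = 8; 8 ≤ 9  ✔
5) s = 11 is odd  ✔
6) gcd(4, 17) = 1  ✔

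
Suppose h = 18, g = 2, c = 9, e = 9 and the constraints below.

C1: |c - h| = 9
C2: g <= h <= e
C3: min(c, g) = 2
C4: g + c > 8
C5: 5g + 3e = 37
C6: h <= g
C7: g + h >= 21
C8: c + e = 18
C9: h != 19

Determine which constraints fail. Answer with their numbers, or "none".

C1: |9 - 18| = 9 — holds.
C2: values 2, 18, 9; h = 18 is not <= e = 9 — does not hold.
C3: min(9, 2) = 2 — holds.
C4: g + c = 2 + 9 = 11; 11 > 8 — holds.
C5: 5g + 3e = 5(2) + 3(9) = 37 — holds.
C6: h = 18, g = 2; 18 > 2 (want ≤) — does not hold.
C7: g + h = 2 + 18 = 20; 20 < 21, bound 21 not met — does not hold.
C8: c + e = 9 + 9 = 18 — holds.
C9: h = 18, and 18 ≠ 19 — holds.

No — constraints 2, 6, 7 are not satisfied.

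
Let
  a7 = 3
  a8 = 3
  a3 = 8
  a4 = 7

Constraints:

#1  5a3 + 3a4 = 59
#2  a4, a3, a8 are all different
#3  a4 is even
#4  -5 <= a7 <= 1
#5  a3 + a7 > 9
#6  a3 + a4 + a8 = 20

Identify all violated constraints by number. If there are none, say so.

#1 5a3 + 3a4 = 5(8) + 3(7) = 61, not 59  false
#2 values 7, 8, 3 are pairwise distinct  true
#3 a4 = 7 is odd  false
#4 a7 = 3 is outside [-5, 1]  false
#5 a3 + a7 = 8 + 3 = 11; 11 > 9  true
#6 a3 + a4 + a8 = 8 + 7 + 3 = 18, not 20  false

Constraints 1, 3, 4, and 6 do not hold.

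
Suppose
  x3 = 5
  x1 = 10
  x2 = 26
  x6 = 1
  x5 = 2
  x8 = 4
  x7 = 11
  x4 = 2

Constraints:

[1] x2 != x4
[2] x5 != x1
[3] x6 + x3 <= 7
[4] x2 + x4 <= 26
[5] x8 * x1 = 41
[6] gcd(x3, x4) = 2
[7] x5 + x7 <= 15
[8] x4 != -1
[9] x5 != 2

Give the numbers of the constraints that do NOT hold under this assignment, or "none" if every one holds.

Constraints 4, 5, 6, 9 are violated.

[1] x2 = 26, x4 = 2; distinct  ✔
[2] x5 = 2, x1 = 10; distinct  ✔
[3] x6 + x3 = 1 + 5 = 6; 6 ≤ 7  ✔
[4] x2 + x4 = 26 + 2 = 28; 28 > 26, bound 26 not met  ✘
[5] x8 * x1 = 4 * 10 = 40, not 41  ✘
[6] gcd(5, 2) = 1, not 2  ✘
[7] x5 + x7 = 2 + 11 = 13; 13 ≤ 15  ✔
[8] x4 = 2, and 2 ≠ -1  ✔
[9] x5 = 2, but 2 is required to differ  ✘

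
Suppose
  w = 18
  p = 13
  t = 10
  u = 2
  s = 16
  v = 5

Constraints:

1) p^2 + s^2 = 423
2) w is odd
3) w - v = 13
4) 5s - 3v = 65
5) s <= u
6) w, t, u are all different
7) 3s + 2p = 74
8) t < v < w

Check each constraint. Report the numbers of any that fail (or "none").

1) p^2 + s^2 = 13^2 + 16^2 = 169 + 256 = 425, not 423 — does not hold.
2) w = 18 is even — does not hold.
3) w - v = 18 - 5 = 13 — holds.
4) 5s - 3v = 5(16) - 3(5) = 65 — holds.
5) s = 16, u = 2; 16 > 2 (want ≤) — does not hold.
6) values 18, 10, 2 are pairwise distinct — holds.
7) 3s + 2p = 3(16) + 2(13) = 74 — holds.
8) values 10, 5, 18; t = 10 is not < v = 5 — does not hold.

Constraints 1, 2, 5, and 8 are violated.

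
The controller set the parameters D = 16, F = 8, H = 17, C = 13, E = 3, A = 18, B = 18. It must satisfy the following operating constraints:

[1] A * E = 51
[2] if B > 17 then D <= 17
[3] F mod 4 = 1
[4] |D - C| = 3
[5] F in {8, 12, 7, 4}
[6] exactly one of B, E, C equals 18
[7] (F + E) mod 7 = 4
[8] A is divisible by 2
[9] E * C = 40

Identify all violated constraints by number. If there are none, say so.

No — constraints 1, 3, 9 are not satisfied.

[1] A * E = 18 * 3 = 54, not 51 — violated.
[2] B = 18 > 17, so we need D ≤ 17; D = 16 ≤ 17 — satisfied.
[3] 8 mod 4 = 0, not 1 — violated.
[4] |16 - 13| = 3 — satisfied.
[5] F = 8 is in {8, 12, 7, 4} — satisfied.
[6] B=18, E=3, C=13; 1 of them equals 18 — satisfied.
[7] F + E = 11; 11 mod 7 = 4 — satisfied.
[8] 18 / 2 = 9, so 2 divides 18 — satisfied.
[9] E * C = 3 * 13 = 39, not 40 — violated.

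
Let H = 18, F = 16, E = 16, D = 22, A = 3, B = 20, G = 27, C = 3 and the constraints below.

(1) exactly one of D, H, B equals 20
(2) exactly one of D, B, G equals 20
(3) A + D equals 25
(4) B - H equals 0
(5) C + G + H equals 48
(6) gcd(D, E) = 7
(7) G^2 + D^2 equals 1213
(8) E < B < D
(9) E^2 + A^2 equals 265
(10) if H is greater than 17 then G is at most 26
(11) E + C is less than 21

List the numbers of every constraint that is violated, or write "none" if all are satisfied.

(1) D=22, H=18, B=20; 1 of them equals 20 — holds.
(2) D=22, B=20, G=27; 1 of them equals 20 — holds.
(3) A + D = 3 + 22 = 25 — holds.
(4) B - H = 20 - 18 = 2, not 0 — fails.
(5) C + G + H = 3 + 27 + 18 = 48 — holds.
(6) gcd(22, 16) = 2, not 7 — fails.
(7) G^2 + D^2 = 27^2 + 22^2 = 729 + 484 = 1213 — holds.
(8) values 16 < 20 < 22 — holds.
(9) E^2 + A^2 = 16^2 + 3^2 = 256 + 9 = 265 — holds.
(10) H = 18 > 17, so we need G ≤ 26; but G = 27 > 26 — fails.
(11) E + C = 16 + 3 = 19; 19 < 21 — holds.

Constraints 4, 6, 10 are violated.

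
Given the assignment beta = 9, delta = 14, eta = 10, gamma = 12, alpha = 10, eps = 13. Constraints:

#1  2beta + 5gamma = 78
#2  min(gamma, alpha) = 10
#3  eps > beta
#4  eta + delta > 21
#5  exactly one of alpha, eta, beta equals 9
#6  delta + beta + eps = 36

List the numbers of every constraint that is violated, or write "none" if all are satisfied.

#1 2beta + 5gamma = 2(9) + 5(12) = 78 — OK.
#2 min(12, 10) = 10 — OK.
#3 eps = 13, beta = 9; 13 > 9 — OK.
#4 eta + delta = 10 + 14 = 24; 24 > 21 — OK.
#5 alpha=10, eta=10, beta=9; 1 of them equals 9 — OK.
#6 delta + beta + eps = 14 + 9 + 13 = 36 — OK.

None — every constraint holds.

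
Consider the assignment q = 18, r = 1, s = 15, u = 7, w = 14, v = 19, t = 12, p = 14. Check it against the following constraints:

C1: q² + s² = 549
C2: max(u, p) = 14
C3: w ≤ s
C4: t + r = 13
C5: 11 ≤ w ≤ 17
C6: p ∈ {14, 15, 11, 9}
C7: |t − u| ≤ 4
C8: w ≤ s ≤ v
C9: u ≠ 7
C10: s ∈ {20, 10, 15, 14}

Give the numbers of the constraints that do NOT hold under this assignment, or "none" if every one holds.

C1: q² + s² = 18² + 15² = 324 + 225 = 549  true
C2: max(7, 14) = 14  true
C3: w = 14, s = 15; 14 ≤ 15  true
C4: t + r = 12 + 1 = 13  true
C5: w = 14 lies in [11, 17]  true
C6: p = 14 is in {14, 15, 11, 9}  true
C7: |12 − 7| = 5; 5 > 4, exceeds bound 4  false
C8: values 14 ≤ 15 ≤ 19  true
C9: u = 7, but 7 is required to differ  false
C10: s = 15 is in {20, 10, 15, 14}  true

Constraints 7, 9 are violated.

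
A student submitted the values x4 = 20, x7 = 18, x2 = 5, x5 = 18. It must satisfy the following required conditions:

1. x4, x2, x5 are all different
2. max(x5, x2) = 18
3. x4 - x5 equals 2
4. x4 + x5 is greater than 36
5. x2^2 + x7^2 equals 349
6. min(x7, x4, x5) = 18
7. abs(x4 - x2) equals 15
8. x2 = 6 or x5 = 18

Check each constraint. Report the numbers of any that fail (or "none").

1. values 20, 5, 18 are pairwise distinct — OK.
2. max(18, 5) = 18 — OK.
3. x4 - x5 = 20 - 18 = 2 — OK.
4. x4 + x5 = 20 + 18 = 38; 38 > 36 — OK.
5. x2^2 + x7^2 = 5^2 + 18^2 = 25 + 324 = 349 — OK.
6. min(18, 20, 18) = 18 — OK.
7. abs(20 - 5) = 15 — OK.
8. x2 = 5 ≠ 6, but x5 = 18 = 18 (second disjunct) — OK.

None — every constraint holds.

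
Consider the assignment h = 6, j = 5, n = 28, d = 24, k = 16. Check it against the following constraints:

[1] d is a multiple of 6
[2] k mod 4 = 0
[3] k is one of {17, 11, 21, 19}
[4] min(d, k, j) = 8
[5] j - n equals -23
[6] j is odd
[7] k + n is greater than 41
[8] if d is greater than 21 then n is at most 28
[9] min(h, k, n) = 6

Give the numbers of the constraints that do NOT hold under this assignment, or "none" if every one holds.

The assignment fails constraints 3 and 4.

[1] 24 / 6 = 4, so 6 divides 24  ✓
[2] 16 mod 4 = 0  ✓
[3] k = 16 is not in {17, 11, 21, 19}  ✗
[4] min(24, 16, 5) = 5, not 8  ✗
[5] j - n = 5 - 28 = -23  ✓
[6] j = 5 is odd  ✓
[7] k + n = 16 + 28 = 44; 44 > 41  ✓
[8] d = 24 > 21, so we need n ≤ 28; n = 28 ≤ 28  ✓
[9] min(6, 16, 28) = 6  ✓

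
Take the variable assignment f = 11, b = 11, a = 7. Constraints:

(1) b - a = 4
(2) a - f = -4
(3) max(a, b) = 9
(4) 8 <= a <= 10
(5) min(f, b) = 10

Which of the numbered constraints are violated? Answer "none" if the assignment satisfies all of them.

Constraints 3, 4, and 5 are violated.

(1) b - a = 11 - 7 = 4  true
(2) a - f = 7 - 11 = -4  true
(3) max(7, 11) = 11, not 9  false
(4) a = 7 is outside [8, 10]  false
(5) min(11, 11) = 11, not 10  false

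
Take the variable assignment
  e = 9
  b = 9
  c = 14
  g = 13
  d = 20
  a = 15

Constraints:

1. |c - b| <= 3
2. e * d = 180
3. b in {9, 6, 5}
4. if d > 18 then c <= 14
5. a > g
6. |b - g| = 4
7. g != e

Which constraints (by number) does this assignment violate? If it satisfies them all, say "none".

Violated: 1.

1. |14 - 9| = 5; 5 > 3, exceeds bound 3  false
2. e * d = 9 * 20 = 180  true
3. b = 9 is in {9, 6, 5}  true
4. d = 20 > 18, so we need c ≤ 14; c = 14 ≤ 14  true
5. a = 15, g = 13; 15 > 13  true
6. |9 - 13| = 4  true
7. g = 13, e = 9; distinct  true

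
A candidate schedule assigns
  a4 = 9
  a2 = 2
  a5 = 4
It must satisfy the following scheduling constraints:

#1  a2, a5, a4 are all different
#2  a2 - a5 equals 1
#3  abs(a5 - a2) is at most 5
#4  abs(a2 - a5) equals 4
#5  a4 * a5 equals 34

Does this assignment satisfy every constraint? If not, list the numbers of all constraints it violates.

The assignment fails constraints 2, 4, and 5.

#1 values 2, 4, 9 are pairwise distinct  true
#2 a2 - a5 = 2 - 4 = -2, not 1  false
#3 abs(4 - 2) = 2; 2 ≤ 5  true
#4 abs(2 - 4) = 2, not 4  false
#5 a4 * a5 = 9 * 4 = 36, not 34  false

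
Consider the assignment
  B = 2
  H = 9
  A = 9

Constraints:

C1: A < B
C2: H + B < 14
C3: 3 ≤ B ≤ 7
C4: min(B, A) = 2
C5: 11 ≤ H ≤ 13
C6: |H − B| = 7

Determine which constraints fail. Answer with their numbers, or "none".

The assignment fails constraints 1, 3, 5.

C1: A = 9, B = 2; 9 ≥ 2 (want <)  ✗
C2: H + B = 9 + 2 = 11; 11 < 14  ✓
C3: B = 2 is outside [3, 7]  ✗
C4: min(2, 9) = 2  ✓
C5: H = 9 is outside [11, 13]  ✗
C6: |9 − 2| = 7  ✓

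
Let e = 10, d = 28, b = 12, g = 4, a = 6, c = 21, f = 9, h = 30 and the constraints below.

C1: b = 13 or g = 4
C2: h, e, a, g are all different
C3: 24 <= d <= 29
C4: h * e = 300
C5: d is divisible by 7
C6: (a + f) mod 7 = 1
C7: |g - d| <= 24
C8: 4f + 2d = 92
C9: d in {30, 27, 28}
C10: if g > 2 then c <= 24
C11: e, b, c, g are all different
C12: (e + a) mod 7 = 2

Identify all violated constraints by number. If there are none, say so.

Yes — all constraints hold.

C1: b = 12 ≠ 13, but g = 4 = 4 (second disjunct) — OK.
C2: values 30, 10, 6, 4 are pairwise distinct — OK.
C3: d = 28 lies in [24, 29] — OK.
C4: h * e = 30 * 10 = 300 — OK.
C5: 28 / 7 = 4, so 7 divides 28 — OK.
C6: a + f = 15; 15 mod 7 = 1 — OK.
C7: |4 - 28| = 24; 24 ≤ 24 — OK.
C8: 4f + 2d = 4(9) + 2(28) = 92 — OK.
C9: d = 28 is in {30, 27, 28} — OK.
C10: g = 4 > 2, so we need c ≤ 24; c = 21 ≤ 24 — OK.
C11: values 10, 12, 21, 4 are pairwise distinct — OK.
C12: e + a = 16; 16 mod 7 = 2 — OK.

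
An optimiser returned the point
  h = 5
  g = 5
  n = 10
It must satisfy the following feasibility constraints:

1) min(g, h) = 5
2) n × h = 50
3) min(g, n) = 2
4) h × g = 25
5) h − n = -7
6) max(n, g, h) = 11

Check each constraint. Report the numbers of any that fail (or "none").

No — constraints 3, 5, and 6 are not satisfied.

1) min(5, 5) = 5  yes
2) n × h = 10 × 5 = 50  yes
3) min(5, 10) = 5, not 2  no
4) h × g = 5 × 5 = 25  yes
5) h − n = 5 − 10 = -5, not -7  no
6) max(10, 5, 5) = 10, not 11  no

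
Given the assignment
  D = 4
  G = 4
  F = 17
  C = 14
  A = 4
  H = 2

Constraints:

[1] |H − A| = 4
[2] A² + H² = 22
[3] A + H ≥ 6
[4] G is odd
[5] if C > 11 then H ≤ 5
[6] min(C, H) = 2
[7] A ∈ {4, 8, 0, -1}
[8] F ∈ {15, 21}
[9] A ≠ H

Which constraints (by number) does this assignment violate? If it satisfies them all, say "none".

Constraints 1, 2, 4, and 8 do not hold.

[1] |2 − 4| = 2, not 4  FAIL
[2] A² + H² = 4² + 2² = 16 + 4 = 20, not 22  FAIL
[3] A + H = 4 + 2 = 6; 6 ≥ 6  OK
[4] G = 4 is even  FAIL
[5] C = 14 > 11, so we need H ≤ 5; H = 2 ≤ 5  OK
[6] min(14, 2) = 2  OK
[7] A = 4 is in {4, 8, 0, -1}  OK
[8] F = 17 is not in {15, 21}  FAIL
[9] A = 4, H = 2; distinct  OK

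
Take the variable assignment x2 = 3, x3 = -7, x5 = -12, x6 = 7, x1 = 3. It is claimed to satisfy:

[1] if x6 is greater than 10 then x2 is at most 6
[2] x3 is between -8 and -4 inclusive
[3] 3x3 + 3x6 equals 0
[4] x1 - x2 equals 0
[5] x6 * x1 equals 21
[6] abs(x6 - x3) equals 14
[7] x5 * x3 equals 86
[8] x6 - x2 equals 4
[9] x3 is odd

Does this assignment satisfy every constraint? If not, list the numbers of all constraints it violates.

[1] x6 = 7, not > 10; antecedent false, conditional vacuously true  OK
[2] x3 = -7 lies in [-8, -4]  OK
[3] 3x3 + 3x6 = 3(-7) + 3(7) = 0  OK
[4] x1 - x2 = 3 - 3 = 0  OK
[5] x6 * x1 = 7 * 3 = 21  OK
[6] abs(7 - (-7)) = 14  OK
[7] x5 * x3 = -12 * (-7) = 84, not 86  FAIL
[8] x6 - x2 = 7 - 3 = 4  OK
[9] x3 = -7 is odd  OK

Constraint 7 is violated.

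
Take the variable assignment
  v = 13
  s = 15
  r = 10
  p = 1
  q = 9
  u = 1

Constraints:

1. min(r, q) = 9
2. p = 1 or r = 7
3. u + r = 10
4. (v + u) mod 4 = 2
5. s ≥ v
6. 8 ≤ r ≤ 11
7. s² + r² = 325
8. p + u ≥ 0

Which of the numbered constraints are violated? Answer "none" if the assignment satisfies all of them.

No — constraint 3 is not satisfied.

1. min(10, 9) = 9  OK
2. p = 1 = 1 (first disjunct)  OK
3. u + r = 1 + 10 = 11, not 10  FAIL
4. v + u = 14; 14 mod 4 = 2  OK
5. s = 15, v = 13; 15 ≥ 13  OK
6. r = 10 lies in [8, 11]  OK
7. s² + r² = 15² + 10² = 225 + 100 = 325  OK
8. p + u = 1 + 1 = 2; 2 ≥ 0  OK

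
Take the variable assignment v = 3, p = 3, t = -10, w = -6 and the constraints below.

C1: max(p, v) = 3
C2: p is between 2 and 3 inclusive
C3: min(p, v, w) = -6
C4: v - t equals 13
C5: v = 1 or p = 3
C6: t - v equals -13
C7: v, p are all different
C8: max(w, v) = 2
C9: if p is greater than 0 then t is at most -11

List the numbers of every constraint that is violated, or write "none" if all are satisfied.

C1: max(3, 3) = 3  ✔
C2: p = 3 lies in [2, 3]  ✔
C3: min(3, 3, -6) = -6  ✔
C4: v - t = 3 - (-10) = 13  ✔
C5: v = 3 ≠ 1, but p = 3 = 3 (second disjunct)  ✔
C6: t - v = -10 - 3 = -13  ✔
C7: v = p = 3, not all different  ✘
C8: max(-6, 3) = 3, not 2  ✘
C9: p = 3 > 0, so we need t ≤ -11; but t = -10 > -11  ✘

Constraints 7, 8, and 9 are violated.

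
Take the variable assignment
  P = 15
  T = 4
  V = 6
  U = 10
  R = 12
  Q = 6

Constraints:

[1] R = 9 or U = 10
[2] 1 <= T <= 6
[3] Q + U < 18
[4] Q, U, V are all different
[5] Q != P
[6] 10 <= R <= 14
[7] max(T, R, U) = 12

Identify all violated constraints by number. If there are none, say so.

[1] R = 12 ≠ 9, but U = 10 = 10 (second disjunct) — OK.
[2] T = 4 lies in [1, 6] — OK.
[3] Q + U = 6 + 10 = 16; 16 < 18 — OK.
[4] Q = V = 6, not all different — violated.
[5] Q = 6, P = 15; distinct — OK.
[6] R = 12 lies in [10, 14] — OK.
[7] max(4, 12, 10) = 12 — OK.

No — constraint 4 is not satisfied.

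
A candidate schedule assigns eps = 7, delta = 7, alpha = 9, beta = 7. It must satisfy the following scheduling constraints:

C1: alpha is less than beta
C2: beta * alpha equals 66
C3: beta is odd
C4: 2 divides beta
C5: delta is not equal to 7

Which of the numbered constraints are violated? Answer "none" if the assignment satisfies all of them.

Violated: 1, 2, 4, and 5.

C1: alpha = 9, beta = 7; 9 ≥ 7 (want <)  FAIL
C2: beta * alpha = 7 * 9 = 63, not 66  FAIL
C3: beta = 7 is odd  OK
C4: 7 = 2*3 + 1, so 2 does not divide 7  FAIL
C5: delta = 7, but 7 is required to differ  FAIL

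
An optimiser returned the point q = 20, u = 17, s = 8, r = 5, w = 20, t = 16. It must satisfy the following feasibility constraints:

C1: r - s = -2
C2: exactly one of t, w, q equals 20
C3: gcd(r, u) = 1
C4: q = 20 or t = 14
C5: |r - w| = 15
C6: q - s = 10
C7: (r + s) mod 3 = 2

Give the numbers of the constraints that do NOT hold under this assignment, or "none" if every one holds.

C1: r - s = 5 - 8 = -3, not -2 — violated.
C2: t=16, w=20, q=20; 2 of them equal 20, not exactly one — violated.
C3: gcd(5, 17) = 1 — satisfied.
C4: q = 20 = 20 (first disjunct) — satisfied.
C5: |5 - 20| = 15 — satisfied.
C6: q - s = 20 - 8 = 12, not 10 — violated.
C7: r + s = 13; 13 mod 3 = 1, not 2 — violated.

No — constraints 1, 2, 6, and 7 are not satisfied.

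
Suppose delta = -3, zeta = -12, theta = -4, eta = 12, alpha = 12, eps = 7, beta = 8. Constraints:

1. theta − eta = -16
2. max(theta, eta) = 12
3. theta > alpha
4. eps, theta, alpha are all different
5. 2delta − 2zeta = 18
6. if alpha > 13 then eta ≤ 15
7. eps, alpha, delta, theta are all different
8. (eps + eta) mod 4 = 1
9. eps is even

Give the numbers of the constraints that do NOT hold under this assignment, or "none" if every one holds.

1. theta − eta = -4 − 12 = -16 — holds.
2. max(-4, 12) = 12 — holds.
3. theta = -4, alpha = 12; -4 ≤ 12 (want >) — does not hold.
4. values 7, -4, 12 are pairwise distinct — holds.
5. 2delta − 2zeta = 2(-3) − 2(-12) = 18 — holds.
6. alpha = 12, not > 13; antecedent false, conditional vacuously true — holds.
7. values 7, 12, -3, -4 are pairwise distinct — holds.
8. eps + eta = 19; 19 mod 4 = 3, not 1 — does not hold.
9. eps = 7 is odd — does not hold.

Constraints 3, 8, 9 do not hold.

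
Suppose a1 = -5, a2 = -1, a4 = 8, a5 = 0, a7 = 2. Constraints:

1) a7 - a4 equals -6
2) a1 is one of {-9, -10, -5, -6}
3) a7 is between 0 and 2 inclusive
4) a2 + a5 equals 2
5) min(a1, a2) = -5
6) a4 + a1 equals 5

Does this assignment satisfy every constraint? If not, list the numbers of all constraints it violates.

1) a7 - a4 = 2 - 8 = -6  ✓
2) a1 = -5 is in {-9, -10, -5, -6}  ✓
3) a7 = 2 lies in [0, 2]  ✓
4) a2 + a5 = -1 + 0 = -1, not 2  ✗
5) min(-5, -1) = -5  ✓
6) a4 + a1 = 8 + (-5) = 3, not 5  ✗

Violated: 4, 6.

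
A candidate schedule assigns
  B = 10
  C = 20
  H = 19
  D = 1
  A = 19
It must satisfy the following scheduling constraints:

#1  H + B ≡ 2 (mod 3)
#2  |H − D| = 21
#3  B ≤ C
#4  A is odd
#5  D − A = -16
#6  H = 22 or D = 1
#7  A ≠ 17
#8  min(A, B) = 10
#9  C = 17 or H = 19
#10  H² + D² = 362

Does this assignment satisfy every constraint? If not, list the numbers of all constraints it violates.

#1 H + B = 29; 29 mod 3 = 2 — OK.
#2 |19 − 1| = 18, not 21 — violated.
#3 B = 10, C = 20; 10 ≤ 20 — OK.
#4 A = 19 is odd — OK.
#5 D − A = 1 − 19 = -18, not -16 — violated.
#6 H = 19 ≠ 22, but D = 1 = 1 (second disjunct) — OK.
#7 A = 19, and 19 ≠ 17 — OK.
#8 min(19, 10) = 10 — OK.
#9 C = 20 ≠ 17, but H = 19 = 19 (second disjunct) — OK.
#10 H² + D² = 19² + 1² = 361 + 1 = 362 — OK.

No — constraints 2, 5 are not satisfied.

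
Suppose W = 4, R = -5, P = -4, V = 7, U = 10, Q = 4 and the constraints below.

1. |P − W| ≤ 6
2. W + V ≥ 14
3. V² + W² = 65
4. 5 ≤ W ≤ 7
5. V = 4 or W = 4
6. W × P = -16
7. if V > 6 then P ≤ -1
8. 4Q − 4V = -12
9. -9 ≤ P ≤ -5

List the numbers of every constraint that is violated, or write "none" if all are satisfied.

1. |-4 − 4| = 8; 8 > 6, exceeds bound 6 — fails.
2. W + V = 4 + 7 = 11; 11 < 14, bound 14 not met — fails.
3. V² + W² = 7² + 4² = 49 + 16 = 65 — holds.
4. W = 4 is outside [5, 7] — fails.
5. V = 7 ≠ 4, but W = 4 = 4 (second disjunct) — holds.
6. W × P = 4 × (-4) = -16 — holds.
7. V = 7 > 6, so we need P ≤ -1; P = -4 ≤ -1 — holds.
8. 4Q − 4V = 4(4) − 4(7) = -12 — holds.
9. P = -4 is outside [-9, -5] — fails.

No — constraints 1, 2, 4, and 9 are not satisfied.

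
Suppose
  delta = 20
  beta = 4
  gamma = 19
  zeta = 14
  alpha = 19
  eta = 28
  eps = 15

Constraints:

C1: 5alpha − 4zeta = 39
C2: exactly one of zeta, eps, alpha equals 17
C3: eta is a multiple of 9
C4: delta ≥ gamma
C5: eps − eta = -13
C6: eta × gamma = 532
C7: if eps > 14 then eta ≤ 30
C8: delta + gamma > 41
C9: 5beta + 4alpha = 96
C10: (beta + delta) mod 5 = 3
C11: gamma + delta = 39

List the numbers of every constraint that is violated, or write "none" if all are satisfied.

Constraints 2, 3, 8, 10 do not hold.

C1: 5alpha − 4zeta = 5(19) − 4(14) = 39  OK
C2: zeta=14, eps=15, alpha=19; 0 of them equal 17, not exactly one  FAIL
C3: 28 = 9×3 + 1, so 9 does not divide 28  FAIL
C4: delta = 20, gamma = 19; 20 ≥ 19  OK
C5: eps − eta = 15 − 28 = -13  OK
C6: eta × gamma = 28 × 19 = 532  OK
C7: eps = 15 > 14, so we need eta ≤ 30; eta = 28 ≤ 30  OK
C8: delta + gamma = 20 + 19 = 39; 39 ≤ 41, bound 41 not met  FAIL
C9: 5beta + 4alpha = 5(4) + 4(19) = 96  OK
C10: beta + delta = 24; 24 mod 5 = 4, not 3  FAIL
C11: gamma + delta = 19 + 20 = 39  OK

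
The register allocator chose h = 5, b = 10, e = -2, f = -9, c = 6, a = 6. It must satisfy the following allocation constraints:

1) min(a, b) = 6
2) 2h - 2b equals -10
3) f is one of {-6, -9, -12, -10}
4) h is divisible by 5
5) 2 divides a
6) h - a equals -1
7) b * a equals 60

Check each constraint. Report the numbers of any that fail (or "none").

1) min(6, 10) = 6  yes
2) 2h - 2b = 2(5) - 2(10) = -10  yes
3) f = -9 is in {-6, -9, -12, -10}  yes
4) 5 / 5 = 1, so 5 divides 5  yes
5) 6 / 2 = 3, so 2 divides 6  yes
6) h - a = 5 - 6 = -1  yes
7) b * a = 10 * 6 = 60  yes

No violations.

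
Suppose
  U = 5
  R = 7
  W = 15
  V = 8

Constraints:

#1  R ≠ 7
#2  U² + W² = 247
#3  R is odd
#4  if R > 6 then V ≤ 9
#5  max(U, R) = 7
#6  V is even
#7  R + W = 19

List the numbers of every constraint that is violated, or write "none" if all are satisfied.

The assignment fails constraints 1, 2, 7.

#1 R = 7, but 7 is required to differ — violated.
#2 U² + W² = 5² + 15² = 25 + 225 = 250, not 247 — violated.
#3 R = 7 is odd — satisfied.
#4 R = 7 > 6, so we need V ≤ 9; V = 8 ≤ 9 — satisfied.
#5 max(5, 7) = 7 — satisfied.
#6 V = 8 is even — satisfied.
#7 R + W = 7 + 15 = 22, not 19 — violated.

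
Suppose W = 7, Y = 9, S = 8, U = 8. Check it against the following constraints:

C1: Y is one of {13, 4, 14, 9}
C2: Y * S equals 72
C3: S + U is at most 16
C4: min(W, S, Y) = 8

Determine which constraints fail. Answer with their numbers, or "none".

The assignment fails constraint 4.

C1: Y = 9 is in {13, 4, 14, 9} — holds.
C2: Y * S = 9 * 8 = 72 — holds.
C3: S + U = 8 + 8 = 16; 16 ≤ 16 — holds.
C4: min(7, 8, 9) = 7, not 8 — does not hold.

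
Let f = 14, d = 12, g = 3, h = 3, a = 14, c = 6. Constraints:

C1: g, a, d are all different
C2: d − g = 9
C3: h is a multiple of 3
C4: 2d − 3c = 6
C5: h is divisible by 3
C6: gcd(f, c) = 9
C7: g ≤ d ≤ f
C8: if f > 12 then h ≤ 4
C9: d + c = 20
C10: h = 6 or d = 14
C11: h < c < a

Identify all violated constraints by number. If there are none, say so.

No — constraints 6, 9, and 10 are not satisfied.

C1: values 3, 14, 12 are pairwise distinct — holds.
C2: d − g = 12 − 3 = 9 — holds.
C3: 3 / 3 = 1, so 3 divides 3 — holds.
C4: 2d − 3c = 2(12) − 3(6) = 6 — holds.
C5: 3 / 3 = 1, so 3 divides 3 — holds.
C6: gcd(14, 6) = 2, not 9 — fails.
C7: values 3 ≤ 12 ≤ 14 — holds.
C8: f = 14 > 12, so we need h ≤ 4; h = 3 ≤ 4 — holds.
C9: d + c = 12 + 6 = 18, not 20 — fails.
C10: h = 3 ≠ 6 and d = 12 ≠ 14; both disjuncts false — fails.
C11: values 3 < 6 < 14 — holds.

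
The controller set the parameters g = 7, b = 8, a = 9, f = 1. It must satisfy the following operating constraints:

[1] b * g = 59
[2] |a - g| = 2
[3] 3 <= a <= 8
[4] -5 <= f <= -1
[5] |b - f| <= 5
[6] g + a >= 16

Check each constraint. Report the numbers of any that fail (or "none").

Constraints 1, 3, 4, 5 do not hold.

[1] b * g = 8 * 7 = 56, not 59 — does not hold.
[2] |9 - 7| = 2 — holds.
[3] a = 9 is outside [3, 8] — does not hold.
[4] f = 1 is outside [-5, -1] — does not hold.
[5] |8 - 1| = 7; 7 > 5, exceeds bound 5 — does not hold.
[6] g + a = 7 + 9 = 16; 16 ≥ 16 — holds.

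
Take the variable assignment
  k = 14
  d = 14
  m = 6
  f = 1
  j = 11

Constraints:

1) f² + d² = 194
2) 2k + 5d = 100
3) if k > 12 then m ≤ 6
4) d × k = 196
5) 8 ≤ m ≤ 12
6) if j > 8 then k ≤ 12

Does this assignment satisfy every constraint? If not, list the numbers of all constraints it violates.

Violated: 1, 2, 5, and 6.

1) f² + d² = 1² + 14² = 1 + 196 = 197, not 194 — does not hold.
2) 2k + 5d = 2(14) + 5(14) = 98, not 100 — does not hold.
3) k = 14 > 12, so we need m ≤ 6; m = 6 ≤ 6 — holds.
4) d × k = 14 × 14 = 196 — holds.
5) m = 6 is outside [8, 12] — does not hold.
6) j = 11 > 8, so we need k ≤ 12; but k = 14 > 12 — does not hold.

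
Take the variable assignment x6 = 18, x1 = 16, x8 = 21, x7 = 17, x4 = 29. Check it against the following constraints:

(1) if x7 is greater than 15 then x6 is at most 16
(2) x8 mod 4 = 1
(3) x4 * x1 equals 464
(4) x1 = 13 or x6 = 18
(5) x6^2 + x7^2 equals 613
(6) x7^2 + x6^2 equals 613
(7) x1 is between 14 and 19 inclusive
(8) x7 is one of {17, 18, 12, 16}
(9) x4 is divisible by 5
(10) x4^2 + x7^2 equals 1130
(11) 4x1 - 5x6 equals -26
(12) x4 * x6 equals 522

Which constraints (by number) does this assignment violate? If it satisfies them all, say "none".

Constraints 1, 9 do not hold.

(1) x7 = 17 > 15, so we need x6 ≤ 16; but x6 = 18 > 16  FAIL
(2) 21 mod 4 = 1  OK
(3) x4 * x1 = 29 * 16 = 464  OK
(4) x1 = 16 ≠ 13, but x6 = 18 = 18 (second disjunct)  OK
(5) x6^2 + x7^2 = 18^2 + 17^2 = 324 + 289 = 613  OK
(6) x7^2 + x6^2 = 17^2 + 18^2 = 289 + 324 = 613  OK
(7) x1 = 16 lies in [14, 19]  OK
(8) x7 = 17 is in {17, 18, 12, 16}  OK
(9) 29 = 5*5 + 4, so 5 does not divide 29  FAIL
(10) x4^2 + x7^2 = 29^2 + 17^2 = 841 + 289 = 1130  OK
(11) 4x1 - 5x6 = 4(16) - 5(18) = -26  OK
(12) x4 * x6 = 29 * 18 = 522  OK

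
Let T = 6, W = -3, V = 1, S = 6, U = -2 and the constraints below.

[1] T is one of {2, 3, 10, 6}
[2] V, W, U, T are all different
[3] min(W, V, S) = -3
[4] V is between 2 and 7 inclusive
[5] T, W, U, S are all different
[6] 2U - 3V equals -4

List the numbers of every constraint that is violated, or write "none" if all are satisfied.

Violated: 4, 5, 6.

[1] T = 6 is in {2, 3, 10, 6} — holds.
[2] values 1, -3, -2, 6 are pairwise distinct — holds.
[3] min(-3, 1, 6) = -3 — holds.
[4] V = 1 is outside [2, 7] — fails.
[5] T = S = 6, not all different — fails.
[6] 2U - 3V = 2(-2) - 3(1) = -7, not -4 — fails.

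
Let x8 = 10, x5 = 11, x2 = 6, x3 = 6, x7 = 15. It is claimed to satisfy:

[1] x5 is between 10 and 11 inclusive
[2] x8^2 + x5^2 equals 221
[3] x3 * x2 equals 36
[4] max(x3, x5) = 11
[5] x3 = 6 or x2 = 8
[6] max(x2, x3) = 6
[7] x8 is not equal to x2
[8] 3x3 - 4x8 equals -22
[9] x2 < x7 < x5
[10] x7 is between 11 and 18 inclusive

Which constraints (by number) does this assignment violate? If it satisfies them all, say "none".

Constraint 9 is violated.

[1] x5 = 11 lies in [10, 11] — OK.
[2] x8^2 + x5^2 = 10^2 + 11^2 = 100 + 121 = 221 — OK.
[3] x3 * x2 = 6 * 6 = 36 — OK.
[4] max(6, 11) = 11 — OK.
[5] x3 = 6 = 6 (first disjunct) — OK.
[6] max(6, 6) = 6 — OK.
[7] x8 = 10, x2 = 6; distinct — OK.
[8] 3x3 - 4x8 = 3(6) - 4(10) = -22 — OK.
[9] values 6, 15, 11; x7 = 15 is not < x5 = 11 — violated.
[10] x7 = 15 lies in [11, 18] — OK.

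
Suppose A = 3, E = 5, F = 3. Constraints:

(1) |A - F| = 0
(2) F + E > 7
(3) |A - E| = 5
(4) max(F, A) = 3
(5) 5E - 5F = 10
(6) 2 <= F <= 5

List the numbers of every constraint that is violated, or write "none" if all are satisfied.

The assignment fails constraint 3.

(1) |3 - 3| = 0 — holds.
(2) F + E = 3 + 5 = 8; 8 > 7 — holds.
(3) |3 - 5| = 2, not 5 — does not hold.
(4) max(3, 3) = 3 — holds.
(5) 5E - 5F = 5(5) - 5(3) = 10 — holds.
(6) F = 3 lies in [2, 5] — holds.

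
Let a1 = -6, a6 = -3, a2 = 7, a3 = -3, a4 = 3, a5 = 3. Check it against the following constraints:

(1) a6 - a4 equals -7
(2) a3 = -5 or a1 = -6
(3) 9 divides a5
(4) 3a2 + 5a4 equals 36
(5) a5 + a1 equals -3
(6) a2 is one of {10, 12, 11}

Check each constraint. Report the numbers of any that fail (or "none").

(1) a6 - a4 = -3 - 3 = -6, not -7 — violated.
(2) a3 = -3 ≠ -5, but a1 = -6 = -6 (second disjunct) — satisfied.
(3) 3 = 9*0 + 3, so 9 does not divide 3 — violated.
(4) 3a2 + 5a4 = 3(7) + 5(3) = 36 — satisfied.
(5) a5 + a1 = 3 + (-6) = -3 — satisfied.
(6) a2 = 7 is not in {10, 12, 11} — violated.

The assignment fails constraints 1, 3, and 6.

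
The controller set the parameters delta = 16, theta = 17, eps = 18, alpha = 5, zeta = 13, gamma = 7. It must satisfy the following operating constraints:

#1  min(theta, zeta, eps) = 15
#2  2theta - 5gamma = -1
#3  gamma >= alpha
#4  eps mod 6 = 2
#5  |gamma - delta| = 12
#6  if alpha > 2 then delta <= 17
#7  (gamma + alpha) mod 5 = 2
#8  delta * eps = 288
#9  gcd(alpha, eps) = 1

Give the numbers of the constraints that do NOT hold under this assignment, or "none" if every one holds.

#1 min(17, 13, 18) = 13, not 15  ✘
#2 2theta - 5gamma = 2(17) - 5(7) = -1  ✔
#3 gamma = 7, alpha = 5; 7 ≥ 5  ✔
#4 18 mod 6 = 0, not 2  ✘
#5 |7 - 16| = 9, not 12  ✘
#6 alpha = 5 > 2, so we need delta ≤ 17; delta = 16 ≤ 17  ✔
#7 gamma + alpha = 12; 12 mod 5 = 2  ✔
#8 delta * eps = 16 * 18 = 288  ✔
#9 gcd(5, 18) = 1  ✔

Constraints 1, 4, and 5 are violated.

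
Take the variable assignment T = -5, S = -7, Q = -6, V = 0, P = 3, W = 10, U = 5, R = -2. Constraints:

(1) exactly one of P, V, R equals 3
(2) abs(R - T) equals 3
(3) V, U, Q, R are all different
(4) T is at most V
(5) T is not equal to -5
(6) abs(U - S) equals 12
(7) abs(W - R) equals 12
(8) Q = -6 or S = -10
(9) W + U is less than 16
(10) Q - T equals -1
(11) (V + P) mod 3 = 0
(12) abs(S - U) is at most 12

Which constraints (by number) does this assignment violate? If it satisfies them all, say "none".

Constraint 5 is violated.

(1) P=3, V=0, R=-2; 1 of them equals 3  true
(2) abs(-2 - (-5)) = 3  true
(3) values 0, 5, -6, -2 are pairwise distinct  true
(4) T = -5, V = 0; -5 ≤ 0  true
(5) T = -5, but -5 is required to differ  false
(6) abs(5 - (-7)) = 12  true
(7) abs(10 - (-2)) = 12  true
(8) Q = -6 = -6 (first disjunct)  true
(9) W + U = 10 + 5 = 15; 15 < 16  true
(10) Q - T = -6 - (-5) = -1  true
(11) V + P = 3; 3 mod 3 = 0  true
(12) abs(-7 - 5) = 12; 12 ≤ 12  true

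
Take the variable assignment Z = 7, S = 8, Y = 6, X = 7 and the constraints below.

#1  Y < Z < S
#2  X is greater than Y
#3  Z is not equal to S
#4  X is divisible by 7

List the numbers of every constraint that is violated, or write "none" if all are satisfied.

All constraints are satisfied.

#1 values 6 < 7 < 8 — holds.
#2 X = 7, Y = 6; 7 > 6 — holds.
#3 Z = 7, S = 8; distinct — holds.
#4 7 / 7 = 1, so 7 divides 7 — holds.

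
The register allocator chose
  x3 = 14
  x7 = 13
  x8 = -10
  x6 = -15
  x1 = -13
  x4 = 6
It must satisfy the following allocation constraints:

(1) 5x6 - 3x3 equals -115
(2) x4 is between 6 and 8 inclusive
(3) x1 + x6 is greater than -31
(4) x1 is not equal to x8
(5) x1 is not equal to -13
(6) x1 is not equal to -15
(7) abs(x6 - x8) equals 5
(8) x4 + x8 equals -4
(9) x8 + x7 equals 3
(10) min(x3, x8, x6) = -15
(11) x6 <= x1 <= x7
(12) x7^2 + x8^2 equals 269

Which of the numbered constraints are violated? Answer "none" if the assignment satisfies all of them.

(1) 5x6 - 3x3 = 5(-15) - 3(14) = -117, not -115  FAIL
(2) x4 = 6 lies in [6, 8]  OK
(3) x1 + x6 = -13 + (-15) = -28; -28 > -31  OK
(4) x1 = -13, x8 = -10; distinct  OK
(5) x1 = -13, but -13 is required to differ  FAIL
(6) x1 = -13, and -13 ≠ -15  OK
(7) abs(-15 - (-10)) = 5  OK
(8) x4 + x8 = 6 + (-10) = -4  OK
(9) x8 + x7 = -10 + 13 = 3  OK
(10) min(14, -10, -15) = -15  OK
(11) values -15 <= -13 <= 13  OK
(12) x7^2 + x8^2 = 13^2 + (-10)^2 = 169 + 100 = 269  OK

Constraints 1 and 5 are violated.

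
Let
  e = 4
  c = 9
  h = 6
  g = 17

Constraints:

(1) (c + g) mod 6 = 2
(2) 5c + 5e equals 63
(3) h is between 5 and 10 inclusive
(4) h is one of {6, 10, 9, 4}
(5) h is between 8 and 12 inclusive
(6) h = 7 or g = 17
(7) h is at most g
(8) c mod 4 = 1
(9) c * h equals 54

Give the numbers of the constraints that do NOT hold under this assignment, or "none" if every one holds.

(1) c + g = 26; 26 mod 6 = 2  ✓
(2) 5c + 5e = 5(9) + 5(4) = 65, not 63  ✗
(3) h = 6 lies in [5, 10]  ✓
(4) h = 6 is in {6, 10, 9, 4}  ✓
(5) h = 6 is outside [8, 12]  ✗
(6) h = 6 ≠ 7, but g = 17 = 17 (second disjunct)  ✓
(7) h = 6, g = 17; 6 ≤ 17  ✓
(8) 9 mod 4 = 1  ✓
(9) c * h = 9 * 6 = 54  ✓

Constraints 2, 5 are violated.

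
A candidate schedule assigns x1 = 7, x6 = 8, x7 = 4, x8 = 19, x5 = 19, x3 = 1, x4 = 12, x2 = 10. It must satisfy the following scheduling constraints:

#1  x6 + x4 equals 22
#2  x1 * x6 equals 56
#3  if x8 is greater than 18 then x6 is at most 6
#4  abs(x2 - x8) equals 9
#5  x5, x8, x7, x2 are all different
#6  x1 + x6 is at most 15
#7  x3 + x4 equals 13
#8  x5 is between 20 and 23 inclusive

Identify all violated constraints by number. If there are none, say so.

#1 x6 + x4 = 8 + 12 = 20, not 22 — violated.
#2 x1 * x6 = 7 * 8 = 56 — satisfied.
#3 x8 = 19 > 18, so we need x6 ≤ 6; but x6 = 8 > 6 — violated.
#4 abs(10 - 19) = 9 — satisfied.
#5 x5 = x8 = 19, not all different — violated.
#6 x1 + x6 = 7 + 8 = 15; 15 ≤ 15 — satisfied.
#7 x3 + x4 = 1 + 12 = 13 — satisfied.
#8 x5 = 19 is outside [20, 23] — violated.

No — constraints 1, 3, 5, and 8 are not satisfied.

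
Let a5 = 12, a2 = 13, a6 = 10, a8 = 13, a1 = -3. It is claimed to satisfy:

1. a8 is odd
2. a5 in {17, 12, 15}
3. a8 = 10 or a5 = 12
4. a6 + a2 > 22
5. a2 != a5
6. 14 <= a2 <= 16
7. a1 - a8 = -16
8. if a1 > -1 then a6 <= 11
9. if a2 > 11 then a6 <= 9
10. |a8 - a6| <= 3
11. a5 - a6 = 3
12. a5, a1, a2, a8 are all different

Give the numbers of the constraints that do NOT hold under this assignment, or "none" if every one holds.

1. a8 = 13 is odd — holds.
2. a5 = 12 is in {17, 12, 15} — holds.
3. a8 = 13 ≠ 10, but a5 = 12 = 12 (second disjunct) — holds.
4. a6 + a2 = 10 + 13 = 23; 23 > 22 — holds.
5. a2 = 13, a5 = 12; distinct — holds.
6. a2 = 13 is outside [14, 16] — fails.
7. a1 - a8 = -3 - 13 = -16 — holds.
8. a1 = -3, not > -1; antecedent false, conditional vacuously true — holds.
9. a2 = 13 > 11, so we need a6 ≤ 9; but a6 = 10 > 9 — fails.
10. |13 - 10| = 3; 3 ≤ 3 — holds.
11. a5 - a6 = 12 - 10 = 2, not 3 — fails.
12. a2 = a8 = 13, not all different — fails.

Constraints 6, 9, 11, 12 do not hold.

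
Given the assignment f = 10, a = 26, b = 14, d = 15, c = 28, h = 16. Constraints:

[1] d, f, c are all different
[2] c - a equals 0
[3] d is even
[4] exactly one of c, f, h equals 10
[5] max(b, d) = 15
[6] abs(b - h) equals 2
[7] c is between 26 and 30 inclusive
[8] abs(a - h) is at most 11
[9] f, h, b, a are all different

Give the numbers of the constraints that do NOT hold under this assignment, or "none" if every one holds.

[1] values 15, 10, 28 are pairwise distinct  ✔
[2] c - a = 28 - 26 = 2, not 0  ✘
[3] d = 15 is odd  ✘
[4] c=28, f=10, h=16; 1 of them equals 10  ✔
[5] max(14, 15) = 15  ✔
[6] abs(14 - 16) = 2  ✔
[7] c = 28 lies in [26, 30]  ✔
[8] abs(26 - 16) = 10; 10 ≤ 11  ✔
[9] values 10, 16, 14, 26 are pairwise distinct  ✔

The assignment fails constraints 2 and 3.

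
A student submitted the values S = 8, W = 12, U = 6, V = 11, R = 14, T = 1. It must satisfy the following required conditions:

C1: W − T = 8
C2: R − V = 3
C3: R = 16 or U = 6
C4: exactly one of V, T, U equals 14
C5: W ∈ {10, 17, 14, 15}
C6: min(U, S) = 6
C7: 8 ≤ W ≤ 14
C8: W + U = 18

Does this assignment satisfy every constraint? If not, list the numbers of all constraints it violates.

The assignment fails constraints 1, 4, 5.

C1: W − T = 12 − 1 = 11, not 8 — violated.
C2: R − V = 14 − 11 = 3 — OK.
C3: R = 14 ≠ 16, but U = 6 = 6 (second disjunct) — OK.
C4: V=11, T=1, U=6; 0 of them equal 14, not exactly one — violated.
C5: W = 12 is not in {10, 17, 14, 15} — violated.
C6: min(6, 8) = 6 — OK.
C7: W = 12 lies in [8, 14] — OK.
C8: W + U = 12 + 6 = 18 — OK.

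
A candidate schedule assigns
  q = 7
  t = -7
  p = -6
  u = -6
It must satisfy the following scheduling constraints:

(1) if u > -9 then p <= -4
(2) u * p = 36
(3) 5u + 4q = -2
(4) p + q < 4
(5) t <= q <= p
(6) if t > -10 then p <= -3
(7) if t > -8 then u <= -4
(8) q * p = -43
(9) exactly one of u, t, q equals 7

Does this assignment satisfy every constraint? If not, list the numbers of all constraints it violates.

(1) u = -6 > -9, so we need p ≤ -4; p = -6 ≤ -4  yes
(2) u * p = -6 * (-6) = 36  yes
(3) 5u + 4q = 5(-6) + 4(7) = -2  yes
(4) p + q = -6 + 7 = 1; 1 < 4  yes
(5) values -7, 7, -6; q = 7 is not <= p = -6  no
(6) t = -7 > -10, so we need p ≤ -3; p = -6 ≤ -3  yes
(7) t = -7 > -8, so we need u ≤ -4; u = -6 ≤ -4  yes
(8) q * p = 7 * (-6) = -42, not -43  no
(9) u=-6, t=-7, q=7; 1 of them equals 7  yes

Violated: 5, 8.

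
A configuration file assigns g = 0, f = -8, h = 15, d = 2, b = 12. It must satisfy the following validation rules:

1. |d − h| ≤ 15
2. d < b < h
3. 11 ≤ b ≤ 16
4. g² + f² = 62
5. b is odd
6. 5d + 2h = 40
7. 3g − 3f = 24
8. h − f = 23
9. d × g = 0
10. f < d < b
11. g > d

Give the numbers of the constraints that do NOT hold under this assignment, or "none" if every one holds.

No — constraints 4, 5, 11 are not satisfied.

1. |2 − 15| = 13; 13 ≤ 15  OK
2. values 2 < 12 < 15  OK
3. b = 12 lies in [11, 16]  OK
4. g² + f² = 0² + (-8)² = 0 + 64 = 64, not 62  FAIL
5. b = 12 is even  FAIL
6. 5d + 2h = 5(2) + 2(15) = 40  OK
7. 3g − 3f = 3(0) − 3(-8) = 24  OK
8. h − f = 15 − (-8) = 23  OK
9. d × g = 2 × 0 = 0  OK
10. values -8 < 2 < 12  OK
11. g = 0, d = 2; 0 ≤ 2 (want >)  FAIL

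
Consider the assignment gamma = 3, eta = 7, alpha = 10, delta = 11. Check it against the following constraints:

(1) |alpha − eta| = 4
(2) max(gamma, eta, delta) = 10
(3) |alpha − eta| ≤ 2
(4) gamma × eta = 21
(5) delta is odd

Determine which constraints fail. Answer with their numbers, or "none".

No — constraints 1, 2, 3 are not satisfied.

(1) |10 − 7| = 3, not 4 — violated.
(2) max(3, 7, 11) = 11, not 10 — violated.
(3) |10 − 7| = 3; 3 > 2, exceeds bound 2 — violated.
(4) gamma × eta = 3 × 7 = 21 — OK.
(5) delta = 11 is odd — OK.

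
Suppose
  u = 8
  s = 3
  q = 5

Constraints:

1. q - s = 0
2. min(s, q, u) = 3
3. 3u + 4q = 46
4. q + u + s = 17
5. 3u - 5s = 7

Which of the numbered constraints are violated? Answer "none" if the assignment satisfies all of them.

1. q - s = 5 - 3 = 2, not 0  false
2. min(3, 5, 8) = 3  true
3. 3u + 4q = 3(8) + 4(5) = 44, not 46  false
4. q + u + s = 5 + 8 + 3 = 16, not 17  false
5. 3u - 5s = 3(8) - 5(3) = 9, not 7  false

Constraints 1, 3, 4, 5 do not hold.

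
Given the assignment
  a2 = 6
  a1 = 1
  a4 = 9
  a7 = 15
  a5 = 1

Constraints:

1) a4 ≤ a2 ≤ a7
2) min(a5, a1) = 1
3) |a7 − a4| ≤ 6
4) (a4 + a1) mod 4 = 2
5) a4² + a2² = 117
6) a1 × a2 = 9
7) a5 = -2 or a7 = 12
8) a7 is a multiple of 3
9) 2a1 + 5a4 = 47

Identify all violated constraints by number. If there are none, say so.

No — constraints 1, 6, and 7 are not satisfied.

1) values 9, 6, 15; a4 = 9 is not ≤ a2 = 6 — violated.
2) min(1, 1) = 1 — satisfied.
3) |15 − 9| = 6; 6 ≤ 6 — satisfied.
4) a4 + a1 = 10; 10 mod 4 = 2 — satisfied.
5) a4² + a2² = 9² + 6² = 81 + 36 = 117 — satisfied.
6) a1 × a2 = 1 × 6 = 6, not 9 — violated.
7) a5 = 1 ≠ -2 and a7 = 15 ≠ 12; both disjuncts false — violated.
8) 15 / 3 = 5, so 3 divides 15 — satisfied.
9) 2a1 + 5a4 = 2(1) + 5(9) = 47 — satisfied.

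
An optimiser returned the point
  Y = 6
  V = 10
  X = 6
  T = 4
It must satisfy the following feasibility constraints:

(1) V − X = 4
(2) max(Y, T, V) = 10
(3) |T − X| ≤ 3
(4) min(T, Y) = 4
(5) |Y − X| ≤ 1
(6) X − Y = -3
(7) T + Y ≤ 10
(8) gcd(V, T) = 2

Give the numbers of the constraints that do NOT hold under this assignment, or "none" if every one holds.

(1) V − X = 10 − 6 = 4 — holds.
(2) max(6, 4, 10) = 10 — holds.
(3) |4 − 6| = 2; 2 ≤ 3 — holds.
(4) min(4, 6) = 4 — holds.
(5) |6 − 6| = 0; 0 ≤ 1 — holds.
(6) X − Y = 6 − 6 = 0, not -3 — does not hold.
(7) T + Y = 4 + 6 = 10; 10 ≤ 10 — holds.
(8) gcd(10, 4) = 2 — holds.

No — constraint 6 is not satisfied.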